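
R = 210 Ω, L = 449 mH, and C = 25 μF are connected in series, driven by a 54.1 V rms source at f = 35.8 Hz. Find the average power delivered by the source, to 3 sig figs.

ω = 2πf = 224.9 rad/s
X_L = ωL = 101 Ω
X_C = 1/(ωC) = 178 Ω
Net reactance X = X_L − X_C = -76.8 Ω
Z = 210 − j76.8 Ω
|Z| = √(210² + 76.8²) = 224 Ω
∠Z = arctan(-76.8/210) = -20.1°
I = V/|Z| = 242 mA
P = VI cos φ = 54.1 × 0.242 × cos(-20.1°) = 12.3 W

12.3 W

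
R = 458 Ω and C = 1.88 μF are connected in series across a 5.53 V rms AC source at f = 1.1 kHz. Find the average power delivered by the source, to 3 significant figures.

64.9 mW

ω = 2πf = 6912 rad/s
X_C = 1/(ωC) = 77.0 Ω
Z = 458 − j77.0 Ω
|Z| = √(458² + 77.0²) = 464 Ω
∠Z = arctan(-77.0/458) = -9.54°
I = V/|Z| = 11.9 mA
P = VI cos φ = 5.53 × 0.0119 × cos(-9.54°) = 64.9 mW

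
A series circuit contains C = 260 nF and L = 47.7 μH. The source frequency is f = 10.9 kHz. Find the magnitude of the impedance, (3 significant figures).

ω = 2πf = 68490 rad/s
X_L = ωL = 3.27 Ω
X_C = 1/(ωC) = 56.2 Ω
Net reactance X = X_L − X_C = -52.9 Ω
Z = − j52.9 Ω
|Z| = √(0² + 52.9²) = 52.9 Ω

52.9 Ω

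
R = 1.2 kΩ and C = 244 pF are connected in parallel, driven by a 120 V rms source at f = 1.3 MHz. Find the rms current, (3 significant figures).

259 mA

ω = 2πf = 8.168e+06 rad/s
X_C = 1/(ωC) = 502 Ω
Parallel: admittances add. Y = 1/R + jωC
Y = (0.000833 + j0.00199) S
|Y| = 0.00216 S → |Z| = 1/|Y| = 463 Ω, ∠Z = −∠Y = -67.3°
I = V/|Z| = 120/463 = 259 mA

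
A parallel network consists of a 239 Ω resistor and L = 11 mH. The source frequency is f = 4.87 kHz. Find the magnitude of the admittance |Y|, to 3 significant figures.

5.13 mS

ω = 2πf = 30600 rad/s
X_L = ωL = 337 Ω
Parallel: admittances add. Y = 1/R + 1/(jωL)
Y = (0.00418 − j0.00297) S
|Y| = 0.00513 S → |Z| = 1/|Y| = 195 Ω, ∠Z = −∠Y = 35.4°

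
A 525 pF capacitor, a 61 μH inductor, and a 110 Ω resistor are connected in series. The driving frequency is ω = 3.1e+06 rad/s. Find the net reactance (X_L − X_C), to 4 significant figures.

X_L = ωL = 189.1 Ω
X_C = 1/(ωC) = 614.4 Ω
X = 189.1 − 614.4 = -425.3 Ω

-425.3 Ω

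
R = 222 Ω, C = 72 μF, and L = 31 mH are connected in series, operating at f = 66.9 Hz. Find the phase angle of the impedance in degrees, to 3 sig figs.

-5.15°

ω = 2πf = 420.3 rad/s
X_L = ωL = 13.0 Ω
X_C = 1/(ωC) = 33.0 Ω
Net reactance X = X_L − X_C = -20.0 Ω
Z = 222 − j20.0 Ω
|Z| = √(222² + 20.0²) = 223 Ω
∠Z = arctan(-20.0/222) = -5.15°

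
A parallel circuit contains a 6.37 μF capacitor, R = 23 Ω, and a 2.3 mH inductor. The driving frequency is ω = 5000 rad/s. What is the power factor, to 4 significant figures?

X_L = ωL = 11.50 Ω
X_C = 1/(ωC) = 31.40 Ω
Parallel: admittances add. Y = 1/R + 1/(jωL) + jωC
Y = (0.04348 − j0.05511) S
|Y| = 0.07019 S → |Z| = 1/|Y| = 14.25 Ω, ∠Z = −∠Y = 51.73°
cos φ = cos(51.73°) = 0.6194

0.6194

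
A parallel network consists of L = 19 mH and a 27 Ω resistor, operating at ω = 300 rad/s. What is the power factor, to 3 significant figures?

0.207

X_L = ωL = 5.70 Ω
Parallel: admittances add. Y = 1/R + 1/(jωL)
Y = (0.0370 − j0.175) S
|Y| = 0.179 S → |Z| = 1/|Y| = 5.58 Ω, ∠Z = −∠Y = 78.1°
cos φ = cos(78.1°) = 0.207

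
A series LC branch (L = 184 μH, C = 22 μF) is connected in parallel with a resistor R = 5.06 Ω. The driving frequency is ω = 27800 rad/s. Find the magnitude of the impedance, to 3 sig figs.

X_L = ωL = 5.12 Ω
X_C = 1/(ωC) = 1.64 Ω
Branch 1: Z₁ = R = 5.06 Ω
Branch 2 (series LC): Z₂ = j(X_L − X_C) = j3.48 Ω
Parallel: Z = Z₁Z₂/(Z₁+Z₂), |Z| = 2.87 Ω, ∠Z = 55.5°

2.87 Ω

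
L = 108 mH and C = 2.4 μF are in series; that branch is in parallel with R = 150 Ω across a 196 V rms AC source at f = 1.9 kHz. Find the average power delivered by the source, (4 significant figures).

ω = 2πf = 11940 rad/s
X_L = ωL = 1289 Ω
X_C = 1/(ωC) = 34.90 Ω
Branch 1: Z₁ = R = 150.0 Ω
Branch 2 (series LC): Z₂ = j(X_L − X_C) = j1254 Ω
Parallel: Z = Z₁Z₂/(Z₁+Z₂), |Z| = 148.9 Ω, ∠Z = 6.819°
I = V/|Z| = 1.316 A
P = VI cos φ = 196 × 1.316 × cos(6.819°) = 256.1 W

256.1 W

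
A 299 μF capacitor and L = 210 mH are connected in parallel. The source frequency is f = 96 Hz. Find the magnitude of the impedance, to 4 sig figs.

ω = 2πf = 603.2 rad/s
X_L = ωL = 126.7 Ω
X_C = 1/(ωC) = 5.545 Ω
Parallel: admittances add. Y = 1/(jωL) + jωC
Y = (0 + j0.1725) S
|Y| = 0.1725 S → |Z| = 1/|Y| = 5.799 Ω, ∠Z = −∠Y = -90.00°

5.799 Ω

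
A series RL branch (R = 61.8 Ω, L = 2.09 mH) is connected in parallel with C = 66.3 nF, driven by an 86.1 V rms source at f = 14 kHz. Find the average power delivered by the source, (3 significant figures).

12.2 W

ω = 2πf = 87960 rad/s
X_L = ωL = 184 Ω
X_C = 1/(ωC) = 171 Ω
Branch 1 (R+jX_L): Z₁ = 61.8 + j184 Ω, |Z₁| = 194 Ω
Branch 2 (−jX_C): Z₂ = −j171 Ω
Parallel: Z = Z₁Z₂/(Z₁+Z₂), |Z| = 528 Ω, ∠Z = -29.9°
I = V/|Z| = 163 mA
P = VI cos φ = 86.1 × 0.163 × cos(-29.9°) = 12.2 W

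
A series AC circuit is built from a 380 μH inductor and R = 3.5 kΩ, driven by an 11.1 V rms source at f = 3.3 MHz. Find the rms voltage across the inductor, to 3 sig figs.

ω = 2πf = 2.073e+07 rad/s
X_L = ωL = 7880 Ω
Z = 3500 + j7880 Ω
|Z| = √(3500² + 7880²) = 8620 Ω
I = V/|Z| = 1.29 mA
V_L = I·|Z_L| = 0.00129 × 7880 = 10.1 V

10.1 V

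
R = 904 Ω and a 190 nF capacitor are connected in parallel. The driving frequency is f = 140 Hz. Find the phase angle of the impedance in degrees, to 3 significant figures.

-8.59°

ω = 2πf = 879.6 rad/s
X_C = 1/(ωC) = 5980 Ω
Parallel: admittances add. Y = 1/R + jωC
Y = (0.00111 + j0.000167) S
|Y| = 0.00112 S → |Z| = 1/|Y| = 894 Ω, ∠Z = −∠Y = -8.59°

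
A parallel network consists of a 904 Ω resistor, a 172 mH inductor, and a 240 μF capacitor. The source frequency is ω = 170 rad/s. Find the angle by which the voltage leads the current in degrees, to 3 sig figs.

-80.5°

X_L = ωL = 29.2 Ω
X_C = 1/(ωC) = 24.5 Ω
Parallel: admittances add. Y = 1/R + 1/(jωL) + jωC
Y = (0.00111 + j0.00660) S
|Y| = 0.00669 S → |Z| = 1/|Y| = 149 Ω, ∠Z = −∠Y = -80.5°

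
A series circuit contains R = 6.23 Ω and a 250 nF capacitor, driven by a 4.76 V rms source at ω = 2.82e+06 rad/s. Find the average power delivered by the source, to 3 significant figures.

3.46 W

X_C = 1/(ωC) = 1.42 Ω
Z = 6.23 − j1.42 Ω
|Z| = √(6.23² + 1.42²) = 6.39 Ω
∠Z = arctan(-1.42/6.23) = -12.8°
I = V/|Z| = 745 mA
P = VI cos φ = 4.76 × 0.745 × cos(-12.8°) = 3.46 W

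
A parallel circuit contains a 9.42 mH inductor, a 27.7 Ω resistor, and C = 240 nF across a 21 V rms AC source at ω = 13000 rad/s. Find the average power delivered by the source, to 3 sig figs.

X_L = ωL = 122 Ω
X_C = 1/(ωC) = 321 Ω
Parallel: admittances add. Y = 1/R + 1/(jωL) + jωC
Y = (0.0361 − j0.00505) S
|Y| = 0.0365 S → |Z| = 1/|Y| = 27.4 Ω, ∠Z = −∠Y = 7.96°
I = V/|Z| = 765 mA
P = VI cos φ = 21 × 0.765 × cos(7.96°) = 15.9 W

15.9 W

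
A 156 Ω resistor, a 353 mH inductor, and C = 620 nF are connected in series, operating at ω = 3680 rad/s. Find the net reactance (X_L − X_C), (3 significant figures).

861 Ω

X_L = ωL = 1300 Ω
X_C = 1/(ωC) = 438 Ω
X = 1300 − 438 = 861 Ω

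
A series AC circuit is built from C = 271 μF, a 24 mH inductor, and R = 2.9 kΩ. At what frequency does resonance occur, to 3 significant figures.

ω₀ = 1/√(LC) = 1/√(0.024 × 0.000271) = 392.1 rad/s
f₀ = ω₀/(2π) = 62.4 Hz

62.4 Hz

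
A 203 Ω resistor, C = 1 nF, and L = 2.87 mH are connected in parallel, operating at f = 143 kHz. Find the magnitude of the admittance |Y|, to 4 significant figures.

4.953 mS

ω = 2πf = 898500 rad/s
X_L = ωL = 2579 Ω
X_C = 1/(ωC) = 1113 Ω
Parallel: admittances add. Y = 1/R + 1/(jωL) + jωC
Y = (0.004926 + j0.0005107) S
|Y| = 0.004953 S → |Z| = 1/|Y| = 201.9 Ω, ∠Z = −∠Y = -5.919°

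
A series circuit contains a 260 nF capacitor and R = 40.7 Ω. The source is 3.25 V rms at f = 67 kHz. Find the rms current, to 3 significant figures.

77.9 mA

ω = 2πf = 421000 rad/s
X_C = 1/(ωC) = 9.14 Ω
Z = 40.7 − j9.14 Ω
|Z| = √(40.7² + 9.14²) = 41.7 Ω
I = V/|Z| = 3.25/41.7 = 77.9 mA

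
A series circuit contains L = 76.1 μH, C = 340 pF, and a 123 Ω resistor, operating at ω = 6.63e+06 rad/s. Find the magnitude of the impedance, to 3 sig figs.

137 Ω

X_L = ωL = 505 Ω
X_C = 1/(ωC) = 444 Ω
Net reactance X = X_L − X_C = 60.9 Ω
Z = 123 + j60.9 Ω
|Z| = √(123² + 60.9²) = 137 Ω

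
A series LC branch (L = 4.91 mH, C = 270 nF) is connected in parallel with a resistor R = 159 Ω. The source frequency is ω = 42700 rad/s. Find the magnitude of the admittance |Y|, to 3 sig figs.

X_L = ωL = 210 Ω
X_C = 1/(ωC) = 86.7 Ω
Branch 1: Z₁ = R = 159 Ω
Branch 2 (series LC): Z₂ = j(X_L − X_C) = j123 Ω
Parallel: Z = Z₁Z₂/(Z₁+Z₂), |Z| = 97.2 Ω, ∠Z = 52.3°
|Y| = 1/|Z| = 10.3 mS

10.3 mS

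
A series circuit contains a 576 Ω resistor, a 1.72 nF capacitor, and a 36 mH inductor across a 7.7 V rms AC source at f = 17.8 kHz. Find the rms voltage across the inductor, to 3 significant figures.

ω = 2πf = 111800 rad/s
X_L = ωL = 4030 Ω
X_C = 1/(ωC) = 5200 Ω
Net reactance X = X_L − X_C = -1170 Ω
Z = 576 − j1170 Ω
|Z| = √(576² + 1170²) = 1310 Ω
I = V/|Z| = 5.90 mA
V_L = I·|Z_L| = 0.00590 × 4030 = 23.7 V

23.7 V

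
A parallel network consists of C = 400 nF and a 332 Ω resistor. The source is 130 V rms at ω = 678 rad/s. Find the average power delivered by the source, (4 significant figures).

50.90 W

X_C = 1/(ωC) = 3687 Ω
Parallel: admittances add. Y = 1/R + jωC
Y = (0.003012 + j0.0002712) S
|Y| = 0.003024 S → |Z| = 1/|Y| = 330.7 Ω, ∠Z = −∠Y = -5.145°
I = V/|Z| = 393.2 mA
P = VI cos φ = 130 × 0.3932 × cos(-5.145°) = 50.90 W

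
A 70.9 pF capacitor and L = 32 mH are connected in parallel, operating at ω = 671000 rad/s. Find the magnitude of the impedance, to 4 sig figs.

998400 Ω

X_L = ωL = 21470 Ω
X_C = 1/(ωC) = 21020 Ω
Parallel: admittances add. Y = 1/(jωL) + jωC
Y = (0 + j1.002e-06) S
|Y| = 1.002e-06 S → |Z| = 1/|Y| = 998400 Ω, ∠Z = −∠Y = -90.00°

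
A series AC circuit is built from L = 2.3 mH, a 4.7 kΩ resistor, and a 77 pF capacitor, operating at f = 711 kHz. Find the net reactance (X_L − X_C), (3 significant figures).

7370 Ω

ω = 2πf = 4.467e+06 rad/s
X_L = ωL = 10300 Ω
X_C = 1/(ωC) = 2910 Ω
X = 10300 − 2910 = 7370 Ω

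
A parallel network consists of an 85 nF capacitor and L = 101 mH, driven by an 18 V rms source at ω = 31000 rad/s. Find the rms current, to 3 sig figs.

X_L = ωL = 3130 Ω
X_C = 1/(ωC) = 380 Ω
Parallel: admittances add. Y = 1/(jωL) + jωC
Y = (0 + j0.00232) S
|Y| = 0.00232 S → |Z| = 1/|Y| = 432 Ω, ∠Z = −∠Y = -90.0°
I = V/|Z| = 18/432 = 41.7 mA

41.7 mA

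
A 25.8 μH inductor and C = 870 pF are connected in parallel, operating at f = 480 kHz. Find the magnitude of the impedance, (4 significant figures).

ω = 2πf = 3.016e+06 rad/s
X_L = ωL = 77.81 Ω
X_C = 1/(ωC) = 381.1 Ω
Parallel: admittances add. Y = 1/(jωL) + jωC
Y = (0 − j0.01023) S
|Y| = 0.01023 S → |Z| = 1/|Y| = 97.77 Ω, ∠Z = −∠Y = 90.00°

97.77 Ω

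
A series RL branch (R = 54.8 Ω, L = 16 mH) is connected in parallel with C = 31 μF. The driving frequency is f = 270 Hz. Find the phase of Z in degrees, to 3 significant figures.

ω = 2πf = 1696 rad/s
X_L = ωL = 27.1 Ω
X_C = 1/(ωC) = 19.0 Ω
Branch 1 (R+jX_L): Z₁ = 54.8 + j27.1 Ω, |Z₁| = 61.2 Ω
Branch 2 (−jX_C): Z₂ = −j19.0 Ω
Parallel: Z = Z₁Z₂/(Z₁+Z₂), |Z| = 21.0 Ω, ∠Z = -72.1°

-72.1°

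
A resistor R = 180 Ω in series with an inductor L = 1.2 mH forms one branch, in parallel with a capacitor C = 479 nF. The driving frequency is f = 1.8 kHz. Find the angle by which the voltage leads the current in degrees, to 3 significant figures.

-42.2°

ω = 2πf = 11310 rad/s
X_L = ωL = 13.6 Ω
X_C = 1/(ωC) = 185 Ω
Branch 1 (R+jX_L): Z₁ = 180 + j13.6 Ω, |Z₁| = 181 Ω
Branch 2 (−jX_C): Z₂ = −j185 Ω
Parallel: Z = Z₁Z₂/(Z₁+Z₂), |Z| = 134 Ω, ∠Z = -42.2°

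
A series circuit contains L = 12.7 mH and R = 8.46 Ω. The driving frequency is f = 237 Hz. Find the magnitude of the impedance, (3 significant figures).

ω = 2πf = 1489 rad/s
X_L = ωL = 18.9 Ω
Z = 8.46 + j18.9 Ω
|Z| = √(8.46² + 18.9²) = 20.7 Ω

20.7 Ω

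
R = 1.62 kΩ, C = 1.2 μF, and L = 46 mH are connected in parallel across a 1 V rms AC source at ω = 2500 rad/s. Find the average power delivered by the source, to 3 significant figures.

X_L = ωL = 115 Ω
X_C = 1/(ωC) = 333 Ω
Parallel: admittances add. Y = 1/R + 1/(jωL) + jωC
Y = (0.000617 − j0.00570) S
|Y| = 0.00573 S → |Z| = 1/|Y| = 175 Ω, ∠Z = −∠Y = 83.8°
I = V/|Z| = 5.73 mA
P = VI cos φ = 1 × 0.00573 × cos(83.8°) = 617 μW

617 μW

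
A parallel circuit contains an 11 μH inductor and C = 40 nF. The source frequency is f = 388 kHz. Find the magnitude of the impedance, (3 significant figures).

ω = 2πf = 2.438e+06 rad/s
X_L = ωL = 26.8 Ω
X_C = 1/(ωC) = 10.3 Ω
Parallel: admittances add. Y = 1/(jωL) + jωC
Y = (0 + j0.0602) S
|Y| = 0.0602 S → |Z| = 1/|Y| = 16.6 Ω, ∠Z = −∠Y = -90.0°

16.6 Ω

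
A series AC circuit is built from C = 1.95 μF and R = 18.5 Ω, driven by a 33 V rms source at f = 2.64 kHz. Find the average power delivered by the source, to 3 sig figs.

ω = 2πf = 16590 rad/s
X_C = 1/(ωC) = 30.9 Ω
Z = 18.5 − j30.9 Ω
|Z| = √(18.5² + 30.9²) = 36.0 Ω
∠Z = arctan(-30.9/18.5) = -59.1°
I = V/|Z| = 916 mA
P = VI cos φ = 33 × 0.916 × cos(-59.1°) = 15.5 W

15.5 W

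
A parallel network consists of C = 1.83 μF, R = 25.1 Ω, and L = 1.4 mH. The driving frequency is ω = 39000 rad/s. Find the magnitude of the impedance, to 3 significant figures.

15.1 Ω

X_L = ωL = 54.6 Ω
X_C = 1/(ωC) = 14.0 Ω
Parallel: admittances add. Y = 1/R + 1/(jωL) + jωC
Y = (0.0398 + j0.0531) S
|Y| = 0.0663 S → |Z| = 1/|Y| = 15.1 Ω, ∠Z = −∠Y = -53.1°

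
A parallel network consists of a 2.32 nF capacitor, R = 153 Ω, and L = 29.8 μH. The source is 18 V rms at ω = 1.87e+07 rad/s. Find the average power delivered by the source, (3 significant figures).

2.12 W

X_L = ωL = 557 Ω
X_C = 1/(ωC) = 23.0 Ω
Parallel: admittances add. Y = 1/R + 1/(jωL) + jωC
Y = (0.00654 + j0.0416) S
|Y| = 0.0421 S → |Z| = 1/|Y| = 23.8 Ω, ∠Z = −∠Y = -81.1°
I = V/|Z| = 758 mA
P = VI cos φ = 18 × 0.758 × cos(-81.1°) = 2.12 W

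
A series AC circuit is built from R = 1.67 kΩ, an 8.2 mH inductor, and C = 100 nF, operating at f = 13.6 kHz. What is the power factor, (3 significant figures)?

ω = 2πf = 85450 rad/s
X_L = ωL = 701 Ω
X_C = 1/(ωC) = 117 Ω
Net reactance X = X_L − X_C = 584 Ω
Z = 1670 + j584 Ω
|Z| = √(1670² + 584²) = 1770 Ω
∠Z = arctan(584/1670) = 19.3°
cos φ = cos(19.3°) = 0.944

0.944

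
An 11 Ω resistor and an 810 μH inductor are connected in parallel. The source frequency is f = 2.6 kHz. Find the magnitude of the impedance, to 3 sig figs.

ω = 2πf = 16340 rad/s
X_L = ωL = 13.2 Ω
Parallel: admittances add. Y = 1/R + 1/(jωL)
Y = (0.0909 − j0.0756) S
|Y| = 0.118 S → |Z| = 1/|Y| = 8.46 Ω, ∠Z = −∠Y = 39.7°

8.46 Ω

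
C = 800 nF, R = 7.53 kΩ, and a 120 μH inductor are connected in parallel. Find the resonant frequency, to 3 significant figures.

16.2 kHz

ω₀ = 1/√(LC) = 1/√(0.00012 × 8e-07) = 102100 rad/s
f₀ = ω₀/(2π) = 16.2 kHz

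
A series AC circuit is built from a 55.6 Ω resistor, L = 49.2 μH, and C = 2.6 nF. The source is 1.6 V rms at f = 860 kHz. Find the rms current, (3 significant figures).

7.90 mA

ω = 2πf = 5.404e+06 rad/s
X_L = ωL = 266 Ω
X_C = 1/(ωC) = 71.2 Ω
Net reactance X = X_L − X_C = 195 Ω
Z = 55.6 + j195 Ω
|Z| = √(55.6² + 195²) = 202 Ω
I = V/|Z| = 1.6/202 = 7.90 mA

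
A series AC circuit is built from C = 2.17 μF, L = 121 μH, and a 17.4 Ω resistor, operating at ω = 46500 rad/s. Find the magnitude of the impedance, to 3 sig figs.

17.9 Ω

X_L = ωL = 5.63 Ω
X_C = 1/(ωC) = 9.91 Ω
Net reactance X = X_L − X_C = -4.28 Ω
Z = 17.4 − j4.28 Ω
|Z| = √(17.4² + 4.28²) = 17.9 Ω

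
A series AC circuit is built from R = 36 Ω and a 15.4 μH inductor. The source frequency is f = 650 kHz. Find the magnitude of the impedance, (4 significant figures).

ω = 2πf = 4.084e+06 rad/s
X_L = ωL = 62.89 Ω
Z = 36.00 + j62.89 Ω
|Z| = √(36.00² + 62.89²) = 72.47 Ω

72.47 Ω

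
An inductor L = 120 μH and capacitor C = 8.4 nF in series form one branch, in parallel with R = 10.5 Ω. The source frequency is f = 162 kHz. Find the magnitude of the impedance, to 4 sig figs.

4.651 Ω

ω = 2πf = 1.018e+06 rad/s
X_L = ωL = 122.1 Ω
X_C = 1/(ωC) = 117.0 Ω
Branch 1: Z₁ = R = 10.50 Ω
Branch 2 (series LC): Z₂ = j(X_L − X_C) = j5.188 Ω
Parallel: Z = Z₁Z₂/(Z₁+Z₂), |Z| = 4.651 Ω, ∠Z = 63.71°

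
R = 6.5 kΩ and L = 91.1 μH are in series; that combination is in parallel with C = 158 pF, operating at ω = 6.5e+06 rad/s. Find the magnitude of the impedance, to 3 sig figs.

X_L = ωL = 592 Ω
X_C = 1/(ωC) = 974 Ω
Branch 1 (R+jX_L): Z₁ = 6500 + j592 Ω, |Z₁| = 6530 Ω
Branch 2 (−jX_C): Z₂ = −j974 Ω
Parallel: Z = Z₁Z₂/(Z₁+Z₂), |Z| = 976 Ω, ∠Z = -81.4°

976 Ω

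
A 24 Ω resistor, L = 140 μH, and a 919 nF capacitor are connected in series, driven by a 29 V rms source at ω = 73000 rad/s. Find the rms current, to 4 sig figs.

X_L = ωL = 10.22 Ω
X_C = 1/(ωC) = 14.91 Ω
Net reactance X = X_L − X_C = -4.686 Ω
Z = 24.00 − j4.686 Ω
|Z| = √(24.00² + 4.686²) = 24.45 Ω
I = V/|Z| = 29/24.45 = 1.186 A

1.186 A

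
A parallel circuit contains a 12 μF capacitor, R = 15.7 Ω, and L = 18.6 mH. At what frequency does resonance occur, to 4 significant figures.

336.9 Hz

ω₀ = 1/√(LC) = 1/√(0.0186 × 1.2e-05) = 2117 rad/s
f₀ = ω₀/(2π) = 336.9 Hz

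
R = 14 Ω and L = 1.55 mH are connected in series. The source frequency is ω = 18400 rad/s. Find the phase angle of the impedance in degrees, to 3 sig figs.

X_L = ωL = 28.5 Ω
Z = 14.0 + j28.5 Ω
|Z| = √(14.0² + 28.5²) = 31.8 Ω
∠Z = arctan(28.5/14.0) = 63.9°

63.9°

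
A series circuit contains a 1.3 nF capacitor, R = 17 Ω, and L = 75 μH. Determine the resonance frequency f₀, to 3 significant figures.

510 kHz

ω₀ = 1/√(LC) = 1/√(7.5e-05 × 1.3e-09) = 3.203e+06 rad/s
f₀ = ω₀/(2π) = 510 kHz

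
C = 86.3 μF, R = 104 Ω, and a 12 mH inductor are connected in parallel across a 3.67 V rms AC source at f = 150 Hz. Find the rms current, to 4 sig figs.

43.83 mA

ω = 2πf = 942.5 rad/s
X_L = ωL = 11.31 Ω
X_C = 1/(ωC) = 12.29 Ω
Parallel: admittances add. Y = 1/R + 1/(jωL) + jωC
Y = (0.009615 − j0.007084) S
|Y| = 0.01194 S → |Z| = 1/|Y| = 83.73 Ω, ∠Z = −∠Y = 36.38°
I = V/|Z| = 3.67/83.73 = 43.83 mA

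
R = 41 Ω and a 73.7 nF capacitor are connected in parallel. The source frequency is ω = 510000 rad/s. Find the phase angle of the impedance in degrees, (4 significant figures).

X_C = 1/(ωC) = 26.60 Ω
Parallel: admittances add. Y = 1/R + jωC
Y = (0.02439 + j0.03759) S
|Y| = 0.04481 S → |Z| = 1/|Y| = 22.32 Ω, ∠Z = −∠Y = -57.02°

-57.02°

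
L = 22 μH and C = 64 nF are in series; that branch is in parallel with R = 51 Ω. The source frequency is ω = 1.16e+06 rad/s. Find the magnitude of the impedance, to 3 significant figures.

11.7 Ω

X_L = ωL = 25.5 Ω
X_C = 1/(ωC) = 13.5 Ω
Branch 1: Z₁ = R = 51.0 Ω
Branch 2 (series LC): Z₂ = j(X_L − X_C) = j12.1 Ω
Parallel: Z = Z₁Z₂/(Z₁+Z₂), |Z| = 11.7 Ω, ∠Z = 76.7°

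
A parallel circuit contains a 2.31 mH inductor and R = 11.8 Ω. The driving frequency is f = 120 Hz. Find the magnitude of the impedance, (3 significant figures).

1.72 Ω

ω = 2πf = 754.0 rad/s
X_L = ωL = 1.74 Ω
Parallel: admittances add. Y = 1/R + 1/(jωL)
Y = (0.0847 − j0.574) S
|Y| = 0.580 S → |Z| = 1/|Y| = 1.72 Ω, ∠Z = −∠Y = 81.6°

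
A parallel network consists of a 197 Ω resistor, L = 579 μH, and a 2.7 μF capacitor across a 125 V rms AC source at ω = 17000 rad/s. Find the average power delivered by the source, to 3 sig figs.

X_L = ωL = 9.84 Ω
X_C = 1/(ωC) = 21.8 Ω
Parallel: admittances add. Y = 1/R + 1/(jωL) + jωC
Y = (0.00508 − j0.0557) S
|Y| = 0.0559 S → |Z| = 1/|Y| = 17.9 Ω, ∠Z = −∠Y = 84.8°
I = V/|Z| = 6.99 A
P = VI cos φ = 125 × 6.99 × cos(84.8°) = 79.3 W

79.3 W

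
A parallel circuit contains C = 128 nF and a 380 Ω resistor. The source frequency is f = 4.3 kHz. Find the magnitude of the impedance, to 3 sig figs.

ω = 2πf = 27020 rad/s
X_C = 1/(ωC) = 289 Ω
Parallel: admittances add. Y = 1/R + jωC
Y = (0.00263 + j0.00346) S
|Y| = 0.00435 S → |Z| = 1/|Y| = 230 Ω, ∠Z = −∠Y = -52.7°

230 Ω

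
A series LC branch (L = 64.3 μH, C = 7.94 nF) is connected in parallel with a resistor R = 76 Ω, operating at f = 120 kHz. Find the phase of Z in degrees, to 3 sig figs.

ω = 2πf = 754000 rad/s
X_L = ωL = 48.5 Ω
X_C = 1/(ωC) = 167 Ω
Branch 1: Z₁ = R = 76.0 Ω
Branch 2 (series LC): Z₂ = j(X_L − X_C) = −j119 Ω
Parallel: Z = Z₁Z₂/(Z₁+Z₂), |Z| = 64.0 Ω, ∠Z = -32.7°

-32.7°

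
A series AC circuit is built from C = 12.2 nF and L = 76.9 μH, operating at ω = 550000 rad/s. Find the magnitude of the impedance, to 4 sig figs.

X_L = ωL = 42.30 Ω
X_C = 1/(ωC) = 149.0 Ω
Net reactance X = X_L − X_C = -106.7 Ω
Z = − j106.7 Ω
|Z| = √(0² + 106.7²) = 106.7 Ω

106.7 Ω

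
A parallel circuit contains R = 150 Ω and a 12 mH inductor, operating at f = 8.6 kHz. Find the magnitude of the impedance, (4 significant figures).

146.1 Ω

ω = 2πf = 54040 rad/s
X_L = ωL = 648.4 Ω
Parallel: admittances add. Y = 1/R + 1/(jωL)
Y = (0.006667 − j0.001542) S
|Y| = 0.006843 S → |Z| = 1/|Y| = 146.1 Ω, ∠Z = −∠Y = 13.03°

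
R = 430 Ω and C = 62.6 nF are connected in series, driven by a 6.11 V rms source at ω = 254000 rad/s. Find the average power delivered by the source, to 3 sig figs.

85.0 mW

X_C = 1/(ωC) = 62.9 Ω
Z = 430 − j62.9 Ω
|Z| = √(430² + 62.9²) = 435 Ω
∠Z = arctan(-62.9/430) = -8.32°
I = V/|Z| = 14.1 mA
P = VI cos φ = 6.11 × 0.0141 × cos(-8.32°) = 85.0 mW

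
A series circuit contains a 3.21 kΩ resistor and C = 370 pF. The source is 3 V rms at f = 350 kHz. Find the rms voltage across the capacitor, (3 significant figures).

1.07 V

ω = 2πf = 2.199e+06 rad/s
X_C = 1/(ωC) = 1230 Ω
Z = 3210 − j1230 Ω
|Z| = √(3210² + 1230²) = 3440 Ω
I = V/|Z| = 873 μA
V_C = I·|Z_C| = 0.000873 × 1230 = 1.07 V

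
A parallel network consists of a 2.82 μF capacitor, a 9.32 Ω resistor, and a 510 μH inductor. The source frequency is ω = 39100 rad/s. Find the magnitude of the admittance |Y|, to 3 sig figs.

123 mS

X_L = ωL = 19.9 Ω
X_C = 1/(ωC) = 9.07 Ω
Parallel: admittances add. Y = 1/R + 1/(jωL) + jωC
Y = (0.107 + j0.0601) S
|Y| = 0.123 S → |Z| = 1/|Y| = 8.13 Ω, ∠Z = −∠Y = -29.3°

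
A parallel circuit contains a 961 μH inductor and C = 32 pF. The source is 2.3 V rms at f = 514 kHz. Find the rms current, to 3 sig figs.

ω = 2πf = 3.23e+06 rad/s
X_L = ωL = 3100 Ω
X_C = 1/(ωC) = 9680 Ω
Parallel: admittances add. Y = 1/(jωL) + jωC
Y = (0 − j0.000219) S
|Y| = 0.000219 S → |Z| = 1/|Y| = 4570 Ω, ∠Z = −∠Y = 90.0°
I = V/|Z| = 2.3/4570 = 503 μA

503 μA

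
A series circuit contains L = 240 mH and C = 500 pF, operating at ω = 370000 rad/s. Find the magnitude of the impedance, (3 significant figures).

X_L = ωL = 88800 Ω
X_C = 1/(ωC) = 5410 Ω
Net reactance X = X_L − X_C = 83400 Ω
Z = j83400 Ω
|Z| = √(0² + 83400²) = 83400 Ω

83400 Ω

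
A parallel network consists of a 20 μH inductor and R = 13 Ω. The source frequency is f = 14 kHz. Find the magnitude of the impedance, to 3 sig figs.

ω = 2πf = 87960 rad/s
X_L = ωL = 1.76 Ω
Parallel: admittances add. Y = 1/R + 1/(jωL)
Y = (0.0769 − j0.568) S
|Y| = 0.574 S → |Z| = 1/|Y| = 1.74 Ω, ∠Z = −∠Y = 82.3°

1.74 Ω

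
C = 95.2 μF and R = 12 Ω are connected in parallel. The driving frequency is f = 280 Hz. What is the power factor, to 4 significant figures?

0.4455

ω = 2πf = 1759 rad/s
X_C = 1/(ωC) = 5.971 Ω
Parallel: admittances add. Y = 1/R + jωC
Y = (0.08333 + j0.1675) S
|Y| = 0.1871 S → |Z| = 1/|Y| = 5.346 Ω, ∠Z = −∠Y = -63.55°
cos φ = cos(-63.55°) = 0.4455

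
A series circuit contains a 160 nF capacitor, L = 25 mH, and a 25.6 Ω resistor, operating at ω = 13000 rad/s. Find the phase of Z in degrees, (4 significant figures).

X_L = ωL = 325.0 Ω
X_C = 1/(ωC) = 480.8 Ω
Net reactance X = X_L − X_C = -155.8 Ω
Z = 25.60 − j155.8 Ω
|Z| = √(25.60² + 155.8²) = 157.9 Ω
∠Z = arctan(-155.8/25.60) = -80.67°

-80.67°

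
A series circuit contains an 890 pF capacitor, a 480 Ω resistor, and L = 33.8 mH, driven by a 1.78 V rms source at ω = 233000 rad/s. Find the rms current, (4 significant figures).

575.9 μA

X_L = ωL = 7875 Ω
X_C = 1/(ωC) = 4822 Ω
Net reactance X = X_L − X_C = 3053 Ω
Z = 480.0 + j3053 Ω
|Z| = √(480.0² + 3053²) = 3091 Ω
I = V/|Z| = 1.78/3091 = 575.9 μA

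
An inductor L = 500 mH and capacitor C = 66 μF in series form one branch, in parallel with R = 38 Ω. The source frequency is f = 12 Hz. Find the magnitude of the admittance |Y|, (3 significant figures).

ω = 2πf = 75.40 rad/s
X_L = ωL = 37.7 Ω
X_C = 1/(ωC) = 201 Ω
Branch 1: Z₁ = R = 38.0 Ω
Branch 2 (series LC): Z₂ = j(X_L − X_C) = −j163 Ω
Parallel: Z = Z₁Z₂/(Z₁+Z₂), |Z| = 37.0 Ω, ∠Z = -13.1°
|Y| = 1/|Z| = 27.0 mS

27.0 mS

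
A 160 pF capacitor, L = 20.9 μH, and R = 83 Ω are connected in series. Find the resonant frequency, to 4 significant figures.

2.752 MHz

ω₀ = 1/√(LC) = 1/√(2.09e-05 × 1.6e-10) = 1.729e+07 rad/s
f₀ = ω₀/(2π) = 2.752 MHz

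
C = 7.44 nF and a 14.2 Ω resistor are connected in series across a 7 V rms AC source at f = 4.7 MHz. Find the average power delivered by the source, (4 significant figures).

3.129 W

ω = 2πf = 2.953e+07 rad/s
X_C = 1/(ωC) = 4.551 Ω
Z = 14.20 − j4.551 Ω
|Z| = √(14.20² + 4.551²) = 14.91 Ω
∠Z = arctan(-4.551/14.20) = -17.77°
I = V/|Z| = 469.4 mA
P = VI cos φ = 7 × 0.4694 × cos(-17.77°) = 3.129 W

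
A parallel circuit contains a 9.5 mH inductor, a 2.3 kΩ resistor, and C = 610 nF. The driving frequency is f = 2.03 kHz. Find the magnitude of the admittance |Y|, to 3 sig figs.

642 μS

ω = 2πf = 12750 rad/s
X_L = ωL = 121 Ω
X_C = 1/(ωC) = 129 Ω
Parallel: admittances add. Y = 1/R + 1/(jωL) + jωC
Y = (0.000435 − j0.000472) S
|Y| = 0.000642 S → |Z| = 1/|Y| = 1560 Ω, ∠Z = −∠Y = 47.4°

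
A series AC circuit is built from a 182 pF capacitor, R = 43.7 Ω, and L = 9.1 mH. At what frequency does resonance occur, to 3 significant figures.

124 kHz

ω₀ = 1/√(LC) = 1/√(0.0091 × 1.82e-10) = 777000 rad/s
f₀ = ω₀/(2π) = 124 kHz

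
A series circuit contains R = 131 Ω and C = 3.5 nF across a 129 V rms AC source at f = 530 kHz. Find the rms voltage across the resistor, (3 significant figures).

108 V

ω = 2πf = 3.33e+06 rad/s
X_C = 1/(ωC) = 85.8 Ω
Z = 131 − j85.8 Ω
|Z| = √(131² + 85.8²) = 157 Ω
I = V/|Z| = 824 mA
V_R = I·|Z_R| = 0.824 × 131 = 108 V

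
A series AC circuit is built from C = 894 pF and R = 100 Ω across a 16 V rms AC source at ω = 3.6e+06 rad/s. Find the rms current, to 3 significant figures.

49.0 mA

X_C = 1/(ωC) = 311 Ω
Z = 100 − j311 Ω
|Z| = √(100² + 311²) = 326 Ω
I = V/|Z| = 16/326 = 49.0 mA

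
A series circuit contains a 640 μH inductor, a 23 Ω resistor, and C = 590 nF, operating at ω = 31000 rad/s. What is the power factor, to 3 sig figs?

0.551

X_L = ωL = 19.8 Ω
X_C = 1/(ωC) = 54.7 Ω
Net reactance X = X_L − X_C = -34.8 Ω
Z = 23.0 − j34.8 Ω
|Z| = √(23.0² + 34.8²) = 41.7 Ω
∠Z = arctan(-34.8/23.0) = -56.6°
cos φ = cos(-56.6°) = 0.551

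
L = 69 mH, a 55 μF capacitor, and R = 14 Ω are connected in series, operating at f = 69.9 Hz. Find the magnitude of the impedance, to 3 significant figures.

17.9 Ω

ω = 2πf = 439.2 rad/s
X_L = ωL = 30.3 Ω
X_C = 1/(ωC) = 41.4 Ω
Net reactance X = X_L − X_C = -11.1 Ω
Z = 14.0 − j11.1 Ω
|Z| = √(14.0² + 11.1²) = 17.9 Ω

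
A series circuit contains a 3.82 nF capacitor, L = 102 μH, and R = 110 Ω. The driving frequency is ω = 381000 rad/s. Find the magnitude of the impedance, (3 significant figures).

X_L = ωL = 38.9 Ω
X_C = 1/(ωC) = 687 Ω
Net reactance X = X_L − X_C = -648 Ω
Z = 110 − j648 Ω
|Z| = √(110² + 648²) = 657 Ω

657 Ω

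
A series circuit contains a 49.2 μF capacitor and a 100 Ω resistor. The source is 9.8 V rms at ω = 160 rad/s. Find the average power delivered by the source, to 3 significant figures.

X_C = 1/(ωC) = 127 Ω
Z = 100 − j127 Ω
|Z| = √(100² + 127²) = 162 Ω
∠Z = arctan(-127/100) = -51.8°
I = V/|Z| = 60.6 mA
P = VI cos φ = 9.8 × 0.0606 × cos(-51.8°) = 367 mW

367 mW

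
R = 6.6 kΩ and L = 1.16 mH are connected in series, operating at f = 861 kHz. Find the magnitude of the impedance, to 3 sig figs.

ω = 2πf = 5.41e+06 rad/s
X_L = ωL = 6280 Ω
Z = 6600 + j6280 Ω
|Z| = √(6600² + 6280²) = 9110 Ω

9110 Ω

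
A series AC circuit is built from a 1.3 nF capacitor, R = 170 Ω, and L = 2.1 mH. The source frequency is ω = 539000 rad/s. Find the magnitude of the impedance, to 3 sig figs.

341 Ω

X_L = ωL = 1130 Ω
X_C = 1/(ωC) = 1430 Ω
Net reactance X = X_L − X_C = -295 Ω
Z = 170 − j295 Ω
|Z| = √(170² + 295²) = 341 Ω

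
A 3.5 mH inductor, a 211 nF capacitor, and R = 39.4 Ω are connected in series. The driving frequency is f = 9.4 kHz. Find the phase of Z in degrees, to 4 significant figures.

ω = 2πf = 59060 rad/s
X_L = ωL = 206.7 Ω
X_C = 1/(ωC) = 80.24 Ω
Net reactance X = X_L − X_C = 126.5 Ω
Z = 39.40 + j126.5 Ω
|Z| = √(39.40² + 126.5²) = 132.5 Ω
∠Z = arctan(126.5/39.40) = 72.70°

72.70°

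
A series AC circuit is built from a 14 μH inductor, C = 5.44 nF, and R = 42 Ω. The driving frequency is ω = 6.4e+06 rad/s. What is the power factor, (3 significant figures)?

X_L = ωL = 89.6 Ω
X_C = 1/(ωC) = 28.7 Ω
Net reactance X = X_L − X_C = 60.9 Ω
Z = 42.0 + j60.9 Ω
|Z| = √(42.0² + 60.9²) = 74.0 Ω
∠Z = arctan(60.9/42.0) = 55.4°
cos φ = cos(55.4°) = 0.568

0.568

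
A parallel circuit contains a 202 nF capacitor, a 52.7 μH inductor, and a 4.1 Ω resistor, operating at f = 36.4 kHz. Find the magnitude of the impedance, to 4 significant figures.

ω = 2πf = 228700 rad/s
X_L = ωL = 12.05 Ω
X_C = 1/(ωC) = 21.65 Ω
Parallel: admittances add. Y = 1/R + 1/(jωL) + jωC
Y = (0.2439 − j0.03677) S
|Y| = 0.2467 S → |Z| = 1/|Y| = 4.054 Ω, ∠Z = −∠Y = 8.573°

4.054 Ω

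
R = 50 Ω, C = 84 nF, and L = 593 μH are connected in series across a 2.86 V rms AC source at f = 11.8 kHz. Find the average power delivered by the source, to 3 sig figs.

ω = 2πf = 74140 rad/s
X_L = ωL = 44.0 Ω
X_C = 1/(ωC) = 161 Ω
Net reactance X = X_L − X_C = -117 Ω
Z = 50.0 − j117 Ω
|Z| = √(50.0² + 117²) = 127 Ω
∠Z = arctan(-117/50.0) = -66.8°
I = V/|Z| = 22.5 mA
P = VI cos φ = 2.86 × 0.0225 × cos(-66.8°) = 25.4 mW

25.4 mW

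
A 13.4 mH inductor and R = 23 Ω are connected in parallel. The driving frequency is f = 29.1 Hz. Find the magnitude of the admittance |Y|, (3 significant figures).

ω = 2πf = 182.8 rad/s
X_L = ωL = 2.45 Ω
Parallel: admittances add. Y = 1/R + 1/(jωL)
Y = (0.0435 − j0.408) S
|Y| = 0.410 S → |Z| = 1/|Y| = 2.44 Ω, ∠Z = −∠Y = 83.9°

410 mS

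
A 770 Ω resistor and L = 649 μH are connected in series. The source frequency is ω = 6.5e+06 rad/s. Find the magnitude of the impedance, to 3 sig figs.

X_L = ωL = 4220 Ω
Z = 770 + j4220 Ω
|Z| = √(770² + 4220²) = 4290 Ω

4290 Ω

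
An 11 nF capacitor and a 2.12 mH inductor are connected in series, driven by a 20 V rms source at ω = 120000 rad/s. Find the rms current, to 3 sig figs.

X_L = ωL = 254 Ω
X_C = 1/(ωC) = 758 Ω
Net reactance X = X_L − X_C = -503 Ω
Z = − j503 Ω
|Z| = √(0² + 503²) = 503 Ω
I = V/|Z| = 20/503 = 39.7 mA

39.7 mA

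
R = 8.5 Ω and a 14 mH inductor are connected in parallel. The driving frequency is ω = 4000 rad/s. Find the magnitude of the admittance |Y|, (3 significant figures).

119 mS

X_L = ωL = 56.0 Ω
Parallel: admittances add. Y = 1/R + 1/(jωL)
Y = (0.118 − j0.0179) S
|Y| = 0.119 S → |Z| = 1/|Y| = 8.40 Ω, ∠Z = −∠Y = 8.63°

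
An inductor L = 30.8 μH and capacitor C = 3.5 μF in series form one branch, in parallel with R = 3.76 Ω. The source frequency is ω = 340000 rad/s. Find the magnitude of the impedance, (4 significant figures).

3.503 Ω

X_L = ωL = 10.47 Ω
X_C = 1/(ωC) = 0.8403 Ω
Branch 1: Z₁ = R = 3.760 Ω
Branch 2 (series LC): Z₂ = j(X_L − X_C) = j9.632 Ω
Parallel: Z = Z₁Z₂/(Z₁+Z₂), |Z| = 3.503 Ω, ∠Z = 21.32°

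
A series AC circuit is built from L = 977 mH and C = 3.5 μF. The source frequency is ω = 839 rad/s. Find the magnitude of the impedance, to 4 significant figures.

479.2 Ω

X_L = ωL = 819.7 Ω
X_C = 1/(ωC) = 340.5 Ω
Net reactance X = X_L − X_C = 479.2 Ω
Z = j479.2 Ω
|Z| = √(0² + 479.2²) = 479.2 Ω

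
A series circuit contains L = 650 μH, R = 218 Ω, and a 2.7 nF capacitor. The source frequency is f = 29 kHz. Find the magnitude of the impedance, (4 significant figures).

ω = 2πf = 182200 rad/s
X_L = ωL = 118.4 Ω
X_C = 1/(ωC) = 2033 Ω
Net reactance X = X_L − X_C = -1914 Ω
Z = 218.0 − j1914 Ω
|Z| = √(218.0² + 1914²) = 1927 Ω

1927 Ω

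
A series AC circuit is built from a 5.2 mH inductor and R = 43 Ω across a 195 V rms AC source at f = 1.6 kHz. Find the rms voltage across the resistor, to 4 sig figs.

123.9 V

ω = 2πf = 10050 rad/s
X_L = ωL = 52.28 Ω
Z = 43.00 + j52.28 Ω
|Z| = √(43.00² + 52.28²) = 67.69 Ω
I = V/|Z| = 2.881 A
V_R = I·|Z_R| = 2.881 × 43.00 = 123.9 V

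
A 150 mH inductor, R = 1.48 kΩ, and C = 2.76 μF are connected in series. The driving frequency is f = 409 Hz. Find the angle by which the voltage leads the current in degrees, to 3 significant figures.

ω = 2πf = 2570 rad/s
X_L = ωL = 385 Ω
X_C = 1/(ωC) = 141 Ω
Net reactance X = X_L − X_C = 244 Ω
Z = 1480 + j244 Ω
|Z| = √(1480² + 244²) = 1500 Ω
∠Z = arctan(244/1480) = 9.38°

9.38°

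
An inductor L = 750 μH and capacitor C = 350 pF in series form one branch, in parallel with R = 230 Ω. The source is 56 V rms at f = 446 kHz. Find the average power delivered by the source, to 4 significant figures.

13.63 W

ω = 2πf = 2.802e+06 rad/s
X_L = ωL = 2102 Ω
X_C = 1/(ωC) = 1020 Ω
Branch 1: Z₁ = R = 230.0 Ω
Branch 2 (series LC): Z₂ = j(X_L − X_C) = j1082 Ω
Parallel: Z = Z₁Z₂/(Z₁+Z₂), |Z| = 225.0 Ω, ∠Z = 12.00°
I = V/|Z| = 248.9 mA
P = VI cos φ = 56 × 0.2489 × cos(12.00°) = 13.63 W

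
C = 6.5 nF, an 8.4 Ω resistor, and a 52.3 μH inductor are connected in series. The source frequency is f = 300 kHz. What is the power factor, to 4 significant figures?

ω = 2πf = 1.885e+06 rad/s
X_L = ωL = 98.58 Ω
X_C = 1/(ωC) = 81.62 Ω
Net reactance X = X_L − X_C = 16.97 Ω
Z = 8.400 + j16.97 Ω
|Z| = √(8.400² + 16.97²) = 18.93 Ω
∠Z = arctan(16.97/8.400) = 63.66°
cos φ = cos(63.66°) = 0.4437

0.4437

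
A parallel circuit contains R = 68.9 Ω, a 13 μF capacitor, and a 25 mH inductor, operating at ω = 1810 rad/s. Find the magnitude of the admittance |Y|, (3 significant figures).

14.6 mS

X_L = ωL = 45.2 Ω
X_C = 1/(ωC) = 42.5 Ω
Parallel: admittances add. Y = 1/R + 1/(jωL) + jωC
Y = (0.0145 + j0.00143) S
|Y| = 0.0146 S → |Z| = 1/|Y| = 68.6 Ω, ∠Z = −∠Y = -5.63°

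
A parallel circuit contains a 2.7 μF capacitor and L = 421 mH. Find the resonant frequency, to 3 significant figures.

ω₀ = 1/√(LC) = 1/√(0.421 × 2.7e-06) = 937.9 rad/s
f₀ = ω₀/(2π) = 149 Hz

149 Hz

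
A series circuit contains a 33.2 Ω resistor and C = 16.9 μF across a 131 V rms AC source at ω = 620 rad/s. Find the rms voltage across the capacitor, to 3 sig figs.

124 V

X_C = 1/(ωC) = 95.4 Ω
Z = 33.2 − j95.4 Ω
|Z| = √(33.2² + 95.4²) = 101 Ω
I = V/|Z| = 1.30 A
V_C = I·|Z_C| = 1.30 × 95.4 = 124 V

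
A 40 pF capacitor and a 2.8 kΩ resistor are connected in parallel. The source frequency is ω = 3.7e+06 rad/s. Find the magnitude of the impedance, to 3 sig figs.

2590 Ω

X_C = 1/(ωC) = 6760 Ω
Parallel: admittances add. Y = 1/R + jωC
Y = (0.000357 + j0.000148) S
|Y| = 0.000387 S → |Z| = 1/|Y| = 2590 Ω, ∠Z = −∠Y = -22.5°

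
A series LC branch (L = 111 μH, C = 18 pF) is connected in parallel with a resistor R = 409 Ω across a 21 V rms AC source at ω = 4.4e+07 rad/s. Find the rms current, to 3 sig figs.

51.7 mA

X_L = ωL = 4880 Ω
X_C = 1/(ωC) = 1260 Ω
Branch 1: Z₁ = R = 409 Ω
Branch 2 (series LC): Z₂ = j(X_L − X_C) = j3620 Ω
Parallel: Z = Z₁Z₂/(Z₁+Z₂), |Z| = 406 Ω, ∠Z = 6.44°
I = V/|Z| = 21/406 = 51.7 mA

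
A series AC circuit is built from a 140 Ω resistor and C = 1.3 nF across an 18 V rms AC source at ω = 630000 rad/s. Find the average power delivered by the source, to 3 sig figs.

X_C = 1/(ωC) = 1220 Ω
Z = 140 − j1220 Ω
|Z| = √(140² + 1220²) = 1230 Ω
∠Z = arctan(-1220/140) = -83.5°
I = V/|Z| = 14.6 mA
P = VI cos φ = 18 × 0.0146 × cos(-83.5°) = 30.0 mW

30.0 mW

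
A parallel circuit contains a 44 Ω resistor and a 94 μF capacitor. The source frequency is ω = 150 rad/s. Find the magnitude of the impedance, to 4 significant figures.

37.39 Ω

X_C = 1/(ωC) = 70.92 Ω
Parallel: admittances add. Y = 1/R + jωC
Y = (0.02273 + j0.01410) S
|Y| = 0.02675 S → |Z| = 1/|Y| = 37.39 Ω, ∠Z = −∠Y = -31.82°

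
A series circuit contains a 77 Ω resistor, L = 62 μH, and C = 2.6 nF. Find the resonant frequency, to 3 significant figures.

ω₀ = 1/√(LC) = 1/√(6.2e-05 × 2.6e-09) = 2.491e+06 rad/s
f₀ = ω₀/(2π) = 396 kHz

396 kHz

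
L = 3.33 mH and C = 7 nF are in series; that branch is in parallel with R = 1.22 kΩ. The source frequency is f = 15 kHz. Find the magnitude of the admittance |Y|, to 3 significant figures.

ω = 2πf = 94250 rad/s
X_L = ωL = 314 Ω
X_C = 1/(ωC) = 1520 Ω
Branch 1: Z₁ = R = 1220 Ω
Branch 2 (series LC): Z₂ = j(X_L − X_C) = −j1200 Ω
Parallel: Z = Z₁Z₂/(Z₁+Z₂), |Z| = 856 Ω, ∠Z = -45.4°
|Y| = 1/|Z| = 1.17 mS

1.17 mS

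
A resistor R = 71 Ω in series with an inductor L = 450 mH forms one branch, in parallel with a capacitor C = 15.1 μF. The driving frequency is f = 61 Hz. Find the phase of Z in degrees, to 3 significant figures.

-22.1°

ω = 2πf = 383.3 rad/s
X_L = ωL = 172 Ω
X_C = 1/(ωC) = 173 Ω
Branch 1 (R+jX_L): Z₁ = 71.0 + j172 Ω, |Z₁| = 187 Ω
Branch 2 (−jX_C): Z₂ = −j173 Ω
Parallel: Z = Z₁Z₂/(Z₁+Z₂), |Z| = 454 Ω, ∠Z = -22.1°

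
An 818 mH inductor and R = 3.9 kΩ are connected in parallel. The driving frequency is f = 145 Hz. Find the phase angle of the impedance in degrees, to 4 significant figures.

ω = 2πf = 911.1 rad/s
X_L = ωL = 745.2 Ω
Parallel: admittances add. Y = 1/R + 1/(jωL)
Y = (0.0002564 − j0.001342) S
|Y| = 0.001366 S → |Z| = 1/|Y| = 732.0 Ω, ∠Z = −∠Y = 79.18°

79.18°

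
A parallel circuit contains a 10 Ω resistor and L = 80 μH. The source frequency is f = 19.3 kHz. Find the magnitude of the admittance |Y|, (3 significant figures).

ω = 2πf = 121300 rad/s
X_L = ωL = 9.70 Ω
Parallel: admittances add. Y = 1/R + 1/(jωL)
Y = (0.100 − j0.103) S
|Y| = 0.144 S → |Z| = 1/|Y| = 6.96 Ω, ∠Z = −∠Y = 45.9°

144 mS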